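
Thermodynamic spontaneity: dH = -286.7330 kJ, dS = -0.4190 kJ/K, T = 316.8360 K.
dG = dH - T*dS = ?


T*dS = 316.8360 * -0.4190 = -132.7543 kJ
dG = -286.7330 + 132.7543 = -153.9787 kJ (spontaneous)

dG = -153.9787 kJ, spontaneous


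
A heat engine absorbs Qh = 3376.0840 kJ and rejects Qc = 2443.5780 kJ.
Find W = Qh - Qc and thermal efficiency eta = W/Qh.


W = 3376.0840 - 2443.5780 = 932.5060 kJ
eta = 932.5060 / 3376.0840 = 0.2762 = 27.6209%

W = 932.5060 kJ, eta = 27.6209%


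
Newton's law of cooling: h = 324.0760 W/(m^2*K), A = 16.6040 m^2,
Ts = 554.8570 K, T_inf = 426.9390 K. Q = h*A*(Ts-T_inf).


dT = 127.9180 K
Q = 324.0760 * 16.6040 * 127.9180 = 688321.3732 W

688321.3732 W


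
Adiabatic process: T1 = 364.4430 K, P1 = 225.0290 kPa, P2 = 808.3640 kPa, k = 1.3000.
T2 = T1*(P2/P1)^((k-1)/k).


(k-1)/k = 0.2308
(P2/P1)^exp = 1.3433
T2 = 364.4430 * 1.3433 = 489.5438 K

489.5438 K


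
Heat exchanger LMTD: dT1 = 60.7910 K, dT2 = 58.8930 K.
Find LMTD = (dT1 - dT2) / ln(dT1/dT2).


dT1/dT2 = 1.0322
ln(dT1/dT2) = 0.0317
LMTD = 1.8980 / 0.0317 = 59.8370 K

59.8370 K


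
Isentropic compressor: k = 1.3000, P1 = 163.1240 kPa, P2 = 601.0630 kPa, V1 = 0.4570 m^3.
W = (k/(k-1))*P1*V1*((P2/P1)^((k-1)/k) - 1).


(k-1)/k = 0.2308
(P2/P1)^exp = 1.3512
W = 4.3333 * 163.1240 * 0.4570 * (1.3512 - 1) = 113.4401 kJ

113.4401 kJ


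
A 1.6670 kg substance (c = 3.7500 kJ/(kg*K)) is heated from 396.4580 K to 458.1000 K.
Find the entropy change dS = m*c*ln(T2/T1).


T2/T1 = 1.1555
ln(T2/T1) = 0.1445
dS = 1.6670 * 3.7500 * 0.1445 = 0.9034 kJ/K

0.9034 kJ/K


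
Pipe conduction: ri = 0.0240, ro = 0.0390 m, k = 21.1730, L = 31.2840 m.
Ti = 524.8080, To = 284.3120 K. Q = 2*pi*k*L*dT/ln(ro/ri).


dT = 240.4960 K
ln(ro/ri) = 0.4855
Q = 2*pi*21.1730*31.2840*240.4960 / 0.4855 = 2061560.9295 W

2061560.9295 W


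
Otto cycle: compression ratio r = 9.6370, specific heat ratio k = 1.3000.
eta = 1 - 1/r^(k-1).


r^(k-1) = 1.9733
eta = 1 - 1/1.9733 = 0.4932 = 49.3222%

49.3222%


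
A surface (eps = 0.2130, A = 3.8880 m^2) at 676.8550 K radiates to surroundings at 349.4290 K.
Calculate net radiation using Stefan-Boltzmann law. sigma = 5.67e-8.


T^4 = 2.0989e+11
Tsurr^4 = 1.4909e+10
Q = 0.2130 * 5.67e-8 * 3.8880 * 1.9498e+11 = 9155.2941 W

9155.2941 W


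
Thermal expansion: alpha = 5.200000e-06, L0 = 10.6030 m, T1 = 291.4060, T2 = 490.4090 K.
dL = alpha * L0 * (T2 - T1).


dT = 199.0030 K
dL = 5.200000e-06 * 10.6030 * 199.0030 = 0.010972 m
L_final = 10.613972 m

dL = 0.010972 m


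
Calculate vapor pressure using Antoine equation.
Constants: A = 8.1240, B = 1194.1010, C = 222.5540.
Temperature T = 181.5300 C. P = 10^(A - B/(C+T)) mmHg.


C+T = 404.0840
B/(C+T) = 2.9551
log10(P) = 8.1240 - 2.9551 = 5.1689
P = 10^5.1689 = 147543.0912 mmHg

147543.0912 mmHg


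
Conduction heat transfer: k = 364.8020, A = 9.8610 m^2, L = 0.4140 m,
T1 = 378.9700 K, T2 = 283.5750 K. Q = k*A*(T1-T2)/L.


dT = 95.3950 K
Q = 364.8020 * 9.8610 * 95.3950 / 0.4140 = 828902.4832 W

828902.4832 W


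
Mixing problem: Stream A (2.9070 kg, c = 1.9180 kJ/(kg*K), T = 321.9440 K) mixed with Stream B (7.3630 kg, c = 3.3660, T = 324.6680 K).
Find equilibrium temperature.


num = 9841.5649
den = 30.3595
Tf = 324.1677 K

324.1677 K


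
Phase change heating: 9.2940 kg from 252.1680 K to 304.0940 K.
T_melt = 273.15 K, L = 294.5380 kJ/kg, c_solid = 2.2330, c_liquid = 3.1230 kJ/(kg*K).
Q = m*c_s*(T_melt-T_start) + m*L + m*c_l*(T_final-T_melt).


Q1 (sensible, solid) = 9.2940 * 2.2330 * 20.9820 = 435.4500 kJ
Q2 (latent) = 9.2940 * 294.5380 = 2737.4362 kJ
Q3 (sensible, liquid) = 9.2940 * 3.1230 * 30.9440 = 898.1546 kJ
Q_total = 4071.0408 kJ

4071.0408 kJ


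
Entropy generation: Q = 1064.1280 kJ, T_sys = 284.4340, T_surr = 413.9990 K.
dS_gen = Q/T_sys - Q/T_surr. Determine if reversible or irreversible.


dS_sys = 1064.1280/284.4340 = 3.7412 kJ/K
dS_surr = -1064.1280/413.9990 = -2.5704 kJ/K
dS_gen = 3.7412 - 2.5704 = 1.1708 kJ/K (irreversible)

dS_gen = 1.1708 kJ/K, irreversible


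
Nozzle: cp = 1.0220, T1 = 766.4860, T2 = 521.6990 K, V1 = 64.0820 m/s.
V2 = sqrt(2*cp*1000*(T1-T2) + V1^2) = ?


dT = 244.7870 K
2*cp*1000*dT = 500344.6280
V1^2 = 4106.5027
V2 = sqrt(504451.1307) = 710.2472 m/s

710.2472 m/s


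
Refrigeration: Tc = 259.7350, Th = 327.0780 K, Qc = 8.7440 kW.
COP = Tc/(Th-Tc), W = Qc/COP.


COP = 259.7350 / 67.3430 = 3.8569
W = 8.7440 / 3.8569 = 2.2671 kW

COP = 3.8569, W = 2.2671 kW


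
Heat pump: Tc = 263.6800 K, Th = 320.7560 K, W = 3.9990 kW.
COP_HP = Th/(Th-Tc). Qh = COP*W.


COP = 320.7560 / 57.0760 = 5.6198
Qh = 5.6198 * 3.9990 = 22.4736 kW

COP = 5.6198, Qh = 22.4736 kW


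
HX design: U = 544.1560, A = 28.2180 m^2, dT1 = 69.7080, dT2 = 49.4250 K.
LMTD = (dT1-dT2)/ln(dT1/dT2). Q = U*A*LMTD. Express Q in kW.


LMTD = 58.9864 K
Q = 544.1560 * 28.2180 * 58.9864 = 905736.3550 W = 905.7364 kW

905.7364 kW


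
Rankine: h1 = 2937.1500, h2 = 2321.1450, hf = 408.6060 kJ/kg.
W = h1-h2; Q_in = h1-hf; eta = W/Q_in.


W = 616.0050 kJ/kg
Q_in = 2528.5440 kJ/kg
eta = 0.2436 = 24.3620%

eta = 24.3620%


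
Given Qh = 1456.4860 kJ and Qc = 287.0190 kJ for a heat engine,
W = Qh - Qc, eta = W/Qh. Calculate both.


W = 1456.4860 - 287.0190 = 1169.4670 kJ
eta = 1169.4670 / 1456.4860 = 0.8029 = 80.2937%

W = 1169.4670 kJ, eta = 80.2937%


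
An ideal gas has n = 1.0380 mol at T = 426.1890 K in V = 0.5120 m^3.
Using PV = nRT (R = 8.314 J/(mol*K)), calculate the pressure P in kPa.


P = nRT/V = 1.0380 * 8.314 * 426.1890 / 0.5120
= 3677.9821 / 0.5120 = 7183.5588 Pa = 7.1836 kPa

7.1836 kPa


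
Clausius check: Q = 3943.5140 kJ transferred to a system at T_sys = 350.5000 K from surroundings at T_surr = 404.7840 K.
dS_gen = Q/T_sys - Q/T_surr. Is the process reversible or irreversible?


dS_sys = 3943.5140/350.5000 = 11.2511 kJ/K
dS_surr = -3943.5140/404.7840 = -9.7423 kJ/K
dS_gen = 11.2511 - 9.7423 = 1.5088 kJ/K (irreversible)

dS_gen = 1.5088 kJ/K, irreversible


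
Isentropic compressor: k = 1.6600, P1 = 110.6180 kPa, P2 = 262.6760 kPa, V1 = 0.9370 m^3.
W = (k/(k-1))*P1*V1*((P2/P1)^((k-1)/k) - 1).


(k-1)/k = 0.3976
(P2/P1)^exp = 1.4104
W = 2.5152 * 110.6180 * 0.9370 * (1.4104 - 1) = 106.9804 kJ

106.9804 kJ


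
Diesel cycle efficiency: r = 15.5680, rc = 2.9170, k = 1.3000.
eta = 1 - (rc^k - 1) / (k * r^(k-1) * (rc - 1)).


r^(k-1) = 2.2786
rc^k = 4.0218
eta = 0.4679 = 46.7860%

46.7860%


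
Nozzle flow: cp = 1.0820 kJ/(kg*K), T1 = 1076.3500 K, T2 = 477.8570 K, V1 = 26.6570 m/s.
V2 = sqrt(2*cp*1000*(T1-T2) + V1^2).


dT = 598.4930 K
2*cp*1000*dT = 1295138.8520
V1^2 = 710.5956
V2 = sqrt(1295849.4476) = 1138.3538 m/s

1138.3538 m/s


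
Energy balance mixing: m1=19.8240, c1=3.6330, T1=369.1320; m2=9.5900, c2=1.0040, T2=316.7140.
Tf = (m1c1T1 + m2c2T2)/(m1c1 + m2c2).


num = 29634.5416
den = 81.6490
Tf = 362.9507 K

362.9507 K


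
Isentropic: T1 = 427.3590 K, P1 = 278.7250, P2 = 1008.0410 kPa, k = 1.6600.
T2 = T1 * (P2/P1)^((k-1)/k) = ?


(k-1)/k = 0.3976
(P2/P1)^exp = 1.6672
T2 = 427.3590 * 1.6672 = 712.4731 K

712.4731 K


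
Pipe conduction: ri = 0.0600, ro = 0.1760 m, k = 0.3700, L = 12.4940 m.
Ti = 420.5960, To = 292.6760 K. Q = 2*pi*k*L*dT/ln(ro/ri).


dT = 127.9200 K
ln(ro/ri) = 1.0761
Q = 2*pi*0.3700*12.4940*127.9200 / 1.0761 = 3452.6535 W

3452.6535 W


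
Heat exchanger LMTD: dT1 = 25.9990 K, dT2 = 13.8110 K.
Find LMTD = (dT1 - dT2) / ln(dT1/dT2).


dT1/dT2 = 1.8825
ln(dT1/dT2) = 0.6326
LMTD = 12.1880 / 0.6326 = 19.2667 K

19.2667 K


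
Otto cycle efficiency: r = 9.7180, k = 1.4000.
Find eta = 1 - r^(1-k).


r^(k-1) = 2.4833
eta = 1 - 1/2.4833 = 0.5973 = 59.7311%

59.7311%


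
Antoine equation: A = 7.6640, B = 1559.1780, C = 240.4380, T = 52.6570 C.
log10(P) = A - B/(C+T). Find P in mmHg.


C+T = 293.0950
B/(C+T) = 5.3197
log10(P) = 7.6640 - 5.3197 = 2.3443
P = 10^2.3443 = 220.9521 mmHg

220.9521 mmHg


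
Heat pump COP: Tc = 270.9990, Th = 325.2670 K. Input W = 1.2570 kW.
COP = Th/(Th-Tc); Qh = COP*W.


COP = 325.2670 / 54.2680 = 5.9937
Qh = 5.9937 * 1.2570 = 7.5341 kW

COP = 5.9937, Qh = 7.5341 kW


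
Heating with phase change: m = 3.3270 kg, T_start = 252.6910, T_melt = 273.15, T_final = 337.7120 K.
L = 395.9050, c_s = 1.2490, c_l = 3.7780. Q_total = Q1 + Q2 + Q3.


Q1 (sensible, solid) = 3.3270 * 1.2490 * 20.4590 = 85.0158 kJ
Q2 (latent) = 3.3270 * 395.9050 = 1317.1759 kJ
Q3 (sensible, liquid) = 3.3270 * 3.7780 * 64.5620 = 811.5060 kJ
Q_total = 2213.6977 kJ

2213.6977 kJ


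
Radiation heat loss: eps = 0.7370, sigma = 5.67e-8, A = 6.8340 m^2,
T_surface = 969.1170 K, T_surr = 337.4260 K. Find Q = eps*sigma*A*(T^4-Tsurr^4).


T^4 = 8.8207e+11
Tsurr^4 = 1.2963e+10
Q = 0.7370 * 5.67e-8 * 6.8340 * 8.6911e+11 = 248199.2489 W

248199.2489 W


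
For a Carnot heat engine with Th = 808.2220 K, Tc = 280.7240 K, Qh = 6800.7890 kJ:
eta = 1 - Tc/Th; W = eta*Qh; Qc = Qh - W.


eta = 1 - 280.7240/808.2220 = 0.6527
W = 0.6527 * 6800.7890 = 4438.6352 kJ
Qc = 6800.7890 - 4438.6352 = 2362.1538 kJ

eta = 65.2665%, W = 4438.6352 kJ, Qc = 2362.1538 kJ


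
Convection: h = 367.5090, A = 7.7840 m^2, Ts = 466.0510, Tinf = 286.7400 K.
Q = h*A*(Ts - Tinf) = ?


dT = 179.3110 K
Q = 367.5090 * 7.7840 * 179.3110 = 512953.1946 W

512953.1946 W


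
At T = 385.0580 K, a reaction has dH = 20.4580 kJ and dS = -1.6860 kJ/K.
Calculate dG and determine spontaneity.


T*dS = 385.0580 * -1.6860 = -649.2078 kJ
dG = 20.4580 + 649.2078 = 669.6658 kJ (non-spontaneous)

dG = 669.6658 kJ, non-spontaneous


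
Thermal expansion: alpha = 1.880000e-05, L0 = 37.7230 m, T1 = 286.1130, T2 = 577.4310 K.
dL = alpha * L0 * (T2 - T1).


dT = 291.3180 K
dL = 1.880000e-05 * 37.7230 * 291.3180 = 0.206601 m
L_final = 37.929601 m

dL = 0.206601 m


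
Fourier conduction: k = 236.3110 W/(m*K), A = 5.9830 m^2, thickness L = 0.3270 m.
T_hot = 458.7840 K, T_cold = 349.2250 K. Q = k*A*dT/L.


dT = 109.5590 K
Q = 236.3110 * 5.9830 * 109.5590 / 0.3270 = 473699.8506 W

473699.8506 W


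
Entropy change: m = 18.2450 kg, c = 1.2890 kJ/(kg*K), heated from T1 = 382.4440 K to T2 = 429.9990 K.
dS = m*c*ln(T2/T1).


T2/T1 = 1.1243
ln(T2/T1) = 0.1172
dS = 18.2450 * 1.2890 * 0.1172 = 2.7563 kJ/K

2.7563 kJ/K


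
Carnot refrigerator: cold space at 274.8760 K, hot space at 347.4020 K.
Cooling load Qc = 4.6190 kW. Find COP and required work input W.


COP = 274.8760 / 72.5260 = 3.7900
W = 4.6190 / 3.7900 = 1.2187 kW

COP = 3.7900, W = 1.2187 kW


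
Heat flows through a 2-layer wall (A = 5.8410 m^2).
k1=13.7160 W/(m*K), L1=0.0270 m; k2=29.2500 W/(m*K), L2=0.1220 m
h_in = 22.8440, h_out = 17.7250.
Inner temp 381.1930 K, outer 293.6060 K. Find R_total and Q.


R_conv_in = 1/(22.8440*5.8410) = 0.0075
R_1 = 0.0270/(13.7160*5.8410) = 0.0003
R_2 = 0.1220/(29.2500*5.8410) = 0.0007
R_conv_out = 1/(17.7250*5.8410) = 0.0097
R_total = 0.0182 K/W
Q = 87.5870 / 0.0182 = 4811.3001 W

R_total = 0.0182 K/W, Q = 4811.3001 W


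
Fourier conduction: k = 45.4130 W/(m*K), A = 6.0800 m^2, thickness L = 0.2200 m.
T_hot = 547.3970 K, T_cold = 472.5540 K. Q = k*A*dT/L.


dT = 74.8430 K
Q = 45.4130 * 6.0800 * 74.8430 / 0.2200 = 93931.7208 W

93931.7208 W


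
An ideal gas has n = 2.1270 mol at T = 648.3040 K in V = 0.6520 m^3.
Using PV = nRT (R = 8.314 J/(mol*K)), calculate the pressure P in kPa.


P = nRT/V = 2.1270 * 8.314 * 648.3040 / 0.6520
= 11464.5288 / 0.6520 = 17583.6332 Pa = 17.5836 kPa

17.5836 kPa


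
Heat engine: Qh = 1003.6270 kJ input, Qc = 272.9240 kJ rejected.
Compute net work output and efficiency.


W = 1003.6270 - 272.9240 = 730.7030 kJ
eta = 730.7030 / 1003.6270 = 0.7281 = 72.8062%

W = 730.7030 kJ, eta = 72.8062%


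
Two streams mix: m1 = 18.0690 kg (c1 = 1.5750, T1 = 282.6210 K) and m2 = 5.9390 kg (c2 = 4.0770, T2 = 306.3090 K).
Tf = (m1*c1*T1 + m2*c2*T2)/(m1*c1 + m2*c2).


num = 15459.7718
den = 52.6720
Tf = 293.5104 K

293.5104 K


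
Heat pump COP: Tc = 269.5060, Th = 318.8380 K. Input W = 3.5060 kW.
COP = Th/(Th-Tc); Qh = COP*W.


COP = 318.8380 / 49.3320 = 6.4631
Qh = 6.4631 * 3.5060 = 22.6597 kW

COP = 6.4631, Qh = 22.6597 kW


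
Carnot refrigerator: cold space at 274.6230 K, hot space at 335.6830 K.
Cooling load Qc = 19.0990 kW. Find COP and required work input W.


COP = 274.6230 / 61.0600 = 4.4976
W = 19.0990 / 4.4976 = 4.2465 kW

COP = 4.4976, W = 4.2465 kW


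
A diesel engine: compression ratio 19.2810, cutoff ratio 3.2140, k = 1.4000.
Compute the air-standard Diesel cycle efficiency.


r^(k-1) = 3.2663
rc^k = 5.1270
eta = 0.5924 = 59.2359%

59.2359%


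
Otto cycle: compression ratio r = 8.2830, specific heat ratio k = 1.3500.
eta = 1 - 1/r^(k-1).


r^(k-1) = 2.0959
eta = 1 - 1/2.0959 = 0.5229 = 52.2873%

52.2873%


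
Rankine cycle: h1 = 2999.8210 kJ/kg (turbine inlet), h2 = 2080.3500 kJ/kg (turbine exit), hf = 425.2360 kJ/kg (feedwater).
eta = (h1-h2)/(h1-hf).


W = 919.4710 kJ/kg
Q_in = 2574.5850 kJ/kg
eta = 0.3571 = 35.7134%

eta = 35.7134%


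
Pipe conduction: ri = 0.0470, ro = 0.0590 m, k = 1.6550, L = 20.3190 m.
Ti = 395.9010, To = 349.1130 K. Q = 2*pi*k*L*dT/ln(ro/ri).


dT = 46.7880 K
ln(ro/ri) = 0.2274
Q = 2*pi*1.6550*20.3190*46.7880 / 0.2274 = 43475.4031 W

43475.4031 W


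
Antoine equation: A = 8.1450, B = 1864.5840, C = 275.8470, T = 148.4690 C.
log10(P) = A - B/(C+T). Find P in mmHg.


C+T = 424.3160
B/(C+T) = 4.3943
log10(P) = 8.1450 - 4.3943 = 3.7507
P = 10^3.7507 = 5632.1115 mmHg

5632.1115 mmHg


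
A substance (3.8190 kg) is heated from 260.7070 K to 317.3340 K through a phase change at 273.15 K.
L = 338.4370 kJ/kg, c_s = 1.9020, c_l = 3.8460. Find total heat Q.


Q1 (sensible, solid) = 3.8190 * 1.9020 * 12.4430 = 90.3827 kJ
Q2 (latent) = 3.8190 * 338.4370 = 1292.4909 kJ
Q3 (sensible, liquid) = 3.8190 * 3.8460 * 44.1840 = 648.9690 kJ
Q_total = 2031.8426 kJ

2031.8426 kJ


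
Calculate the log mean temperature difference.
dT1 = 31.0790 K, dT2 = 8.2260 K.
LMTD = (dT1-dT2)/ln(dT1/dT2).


dT1/dT2 = 3.7781
ln(dT1/dT2) = 1.3292
LMTD = 22.8530 / 1.3292 = 17.1926 K

17.1926 K


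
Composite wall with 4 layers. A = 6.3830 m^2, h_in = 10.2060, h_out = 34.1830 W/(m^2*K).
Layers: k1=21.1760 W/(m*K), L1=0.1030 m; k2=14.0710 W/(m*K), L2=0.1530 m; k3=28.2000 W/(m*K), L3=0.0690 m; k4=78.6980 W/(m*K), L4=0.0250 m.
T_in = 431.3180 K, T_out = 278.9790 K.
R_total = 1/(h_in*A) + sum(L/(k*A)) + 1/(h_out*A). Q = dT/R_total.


R_conv_in = 1/(10.2060*6.3830) = 0.0154
R_1 = 0.1030/(21.1760*6.3830) = 0.0008
R_2 = 0.1530/(14.0710*6.3830) = 0.0017
R_3 = 0.0690/(28.2000*6.3830) = 0.0004
R_4 = 0.0250/(78.6980*6.3830) = 4.9768e-05
R_conv_out = 1/(34.1830*6.3830) = 0.0046
R_total = 0.0228 K/W
Q = 152.3390 / 0.0228 = 6672.1187 W

R_total = 0.0228 K/W, Q = 6672.1187 W


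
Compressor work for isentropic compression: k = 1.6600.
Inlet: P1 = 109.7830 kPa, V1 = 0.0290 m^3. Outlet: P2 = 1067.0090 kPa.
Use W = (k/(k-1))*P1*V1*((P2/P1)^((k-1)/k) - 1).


(k-1)/k = 0.3976
(P2/P1)^exp = 2.4699
W = 2.5152 * 109.7830 * 0.0290 * (2.4699 - 1) = 11.7700 kJ

11.7700 kJ


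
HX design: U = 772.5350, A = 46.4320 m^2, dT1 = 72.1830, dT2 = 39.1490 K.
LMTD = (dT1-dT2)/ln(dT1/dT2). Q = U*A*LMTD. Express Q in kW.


LMTD = 53.9922 K
Q = 772.5350 * 46.4320 * 53.9922 = 1936717.0570 W = 1936.7171 kW

1936.7171 kW


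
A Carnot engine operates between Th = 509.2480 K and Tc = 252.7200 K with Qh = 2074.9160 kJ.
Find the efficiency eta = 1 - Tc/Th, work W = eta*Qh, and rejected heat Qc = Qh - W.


eta = 1 - 252.7200/509.2480 = 0.5037
W = 0.5037 * 2074.9160 = 1045.2158 kJ
Qc = 2074.9160 - 1045.2158 = 1029.7002 kJ

eta = 50.3739%, W = 1045.2158 kJ, Qc = 1029.7002 kJ


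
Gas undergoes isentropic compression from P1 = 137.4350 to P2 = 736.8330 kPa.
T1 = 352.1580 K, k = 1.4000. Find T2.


(k-1)/k = 0.2857
(P2/P1)^exp = 1.6157
T2 = 352.1580 * 1.6157 = 568.9851 K

568.9851 K


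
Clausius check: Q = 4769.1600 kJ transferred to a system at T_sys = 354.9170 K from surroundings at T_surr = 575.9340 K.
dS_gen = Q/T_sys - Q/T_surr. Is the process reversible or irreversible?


dS_sys = 4769.1600/354.9170 = 13.4374 kJ/K
dS_surr = -4769.1600/575.9340 = -8.2807 kJ/K
dS_gen = 13.4374 - 8.2807 = 5.1567 kJ/K (irreversible)

dS_gen = 5.1567 kJ/K, irreversible


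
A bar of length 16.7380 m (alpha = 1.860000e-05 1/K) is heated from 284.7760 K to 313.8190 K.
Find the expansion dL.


dT = 29.0430 K
dL = 1.860000e-05 * 16.7380 * 29.0430 = 0.009042 m
L_final = 16.747042 m

dL = 0.009042 m


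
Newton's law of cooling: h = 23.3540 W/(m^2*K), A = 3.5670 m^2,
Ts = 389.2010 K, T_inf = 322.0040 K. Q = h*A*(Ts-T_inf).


dT = 67.1970 K
Q = 23.3540 * 3.5670 * 67.1970 = 5597.7599 W

5597.7599 W


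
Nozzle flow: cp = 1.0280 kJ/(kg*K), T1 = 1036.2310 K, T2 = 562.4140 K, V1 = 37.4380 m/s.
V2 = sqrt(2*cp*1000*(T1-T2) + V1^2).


dT = 473.8170 K
2*cp*1000*dT = 974167.7520
V1^2 = 1401.6038
V2 = sqrt(975569.3558) = 987.7091 m/s

987.7091 m/s


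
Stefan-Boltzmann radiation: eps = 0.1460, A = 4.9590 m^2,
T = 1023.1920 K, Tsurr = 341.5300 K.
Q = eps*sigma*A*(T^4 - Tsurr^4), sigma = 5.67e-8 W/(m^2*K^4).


T^4 = 1.0960e+12
Tsurr^4 = 1.3606e+10
Q = 0.1460 * 5.67e-8 * 4.9590 * 1.0824e+12 = 44435.8819 W

44435.8819 W


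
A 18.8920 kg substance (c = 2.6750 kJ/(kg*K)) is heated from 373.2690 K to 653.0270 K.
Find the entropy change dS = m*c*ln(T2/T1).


T2/T1 = 1.7495
ln(T2/T1) = 0.5593
dS = 18.8920 * 2.6750 * 0.5593 = 28.2658 kJ/K

28.2658 kJ/K


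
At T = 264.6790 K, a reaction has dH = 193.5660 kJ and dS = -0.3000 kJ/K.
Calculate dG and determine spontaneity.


T*dS = 264.6790 * -0.3000 = -79.4037 kJ
dG = 193.5660 + 79.4037 = 272.9697 kJ (non-spontaneous)

dG = 272.9697 kJ, non-spontaneous


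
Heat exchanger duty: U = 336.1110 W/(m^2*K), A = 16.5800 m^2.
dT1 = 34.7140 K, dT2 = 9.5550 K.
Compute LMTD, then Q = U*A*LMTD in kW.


LMTD = 19.5019 K
Q = 336.1110 * 16.5800 * 19.5019 = 108678.7149 W = 108.6787 kW

108.6787 kW


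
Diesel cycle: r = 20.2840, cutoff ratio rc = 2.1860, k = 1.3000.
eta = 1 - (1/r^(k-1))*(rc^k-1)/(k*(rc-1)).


r^(k-1) = 2.4669
rc^k = 2.7640
eta = 0.5362 = 53.6195%

53.6195%


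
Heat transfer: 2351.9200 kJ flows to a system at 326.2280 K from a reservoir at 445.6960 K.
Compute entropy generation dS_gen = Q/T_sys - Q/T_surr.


dS_sys = 2351.9200/326.2280 = 7.2094 kJ/K
dS_surr = -2351.9200/445.6960 = -5.2770 kJ/K
dS_gen = 7.2094 - 5.2770 = 1.9325 kJ/K (irreversible)

dS_gen = 1.9325 kJ/K, irreversible


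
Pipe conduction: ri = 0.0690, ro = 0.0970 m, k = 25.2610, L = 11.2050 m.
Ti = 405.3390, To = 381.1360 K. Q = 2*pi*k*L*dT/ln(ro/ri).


dT = 24.2030 K
ln(ro/ri) = 0.3406
Q = 2*pi*25.2610*11.2050*24.2030 / 0.3406 = 126374.9861 W

126374.9861 W


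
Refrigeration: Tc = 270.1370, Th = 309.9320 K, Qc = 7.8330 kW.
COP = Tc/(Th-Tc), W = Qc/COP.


COP = 270.1370 / 39.7950 = 6.7882
W = 7.8330 / 6.7882 = 1.1539 kW

COP = 6.7882, W = 1.1539 kW


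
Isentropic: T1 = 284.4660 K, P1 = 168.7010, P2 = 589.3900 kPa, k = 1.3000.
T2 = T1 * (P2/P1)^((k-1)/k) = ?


(k-1)/k = 0.2308
(P2/P1)^exp = 1.3347
T2 = 284.4660 * 1.3347 = 379.6679 K

379.6679 K


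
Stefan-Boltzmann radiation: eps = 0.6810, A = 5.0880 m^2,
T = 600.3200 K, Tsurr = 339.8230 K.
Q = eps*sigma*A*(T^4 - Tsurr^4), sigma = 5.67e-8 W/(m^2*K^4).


T^4 = 1.2988e+11
Tsurr^4 = 1.3336e+10
Q = 0.6810 * 5.67e-8 * 5.0880 * 1.1654e+11 = 22895.8389 W

22895.8389 W


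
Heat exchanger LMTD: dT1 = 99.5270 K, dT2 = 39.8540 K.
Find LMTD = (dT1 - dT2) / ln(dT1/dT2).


dT1/dT2 = 2.4973
ln(dT1/dT2) = 0.9152
LMTD = 59.6730 / 0.9152 = 65.2017 K

65.2017 K


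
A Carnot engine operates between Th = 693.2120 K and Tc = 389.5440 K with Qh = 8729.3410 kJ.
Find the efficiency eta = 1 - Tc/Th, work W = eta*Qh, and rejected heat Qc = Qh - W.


eta = 1 - 389.5440/693.2120 = 0.4381
W = 0.4381 * 8729.3410 = 3823.9695 kJ
Qc = 8729.3410 - 3823.9695 = 4905.3715 kJ

eta = 43.8059%, W = 3823.9695 kJ, Qc = 4905.3715 kJ


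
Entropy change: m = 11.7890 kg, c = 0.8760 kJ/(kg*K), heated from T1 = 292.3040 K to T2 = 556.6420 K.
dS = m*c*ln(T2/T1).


T2/T1 = 1.9043
ln(T2/T1) = 0.6441
dS = 11.7890 * 0.8760 * 0.6441 = 6.6520 kJ/K

6.6520 kJ/K


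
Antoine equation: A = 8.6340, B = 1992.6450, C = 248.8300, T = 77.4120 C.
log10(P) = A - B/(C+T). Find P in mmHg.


C+T = 326.2420
B/(C+T) = 6.1079
log10(P) = 8.6340 - 6.1079 = 2.5261
P = 10^2.5261 = 335.8351 mmHg

335.8351 mmHg


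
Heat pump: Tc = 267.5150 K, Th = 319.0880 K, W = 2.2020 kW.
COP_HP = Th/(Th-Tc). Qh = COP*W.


COP = 319.0880 / 51.5730 = 6.1871
Qh = 6.1871 * 2.2020 = 13.6240 kW

COP = 6.1871, Qh = 13.6240 kW


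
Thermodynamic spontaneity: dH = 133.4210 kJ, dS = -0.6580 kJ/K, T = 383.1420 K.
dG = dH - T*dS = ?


T*dS = 383.1420 * -0.6580 = -252.1074 kJ
dG = 133.4210 + 252.1074 = 385.5284 kJ (non-spontaneous)

dG = 385.5284 kJ, non-spontaneous


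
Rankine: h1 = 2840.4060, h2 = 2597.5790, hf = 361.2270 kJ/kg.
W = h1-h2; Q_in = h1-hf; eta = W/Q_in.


W = 242.8270 kJ/kg
Q_in = 2479.1790 kJ/kg
eta = 0.0979 = 9.7947%

eta = 9.7947%


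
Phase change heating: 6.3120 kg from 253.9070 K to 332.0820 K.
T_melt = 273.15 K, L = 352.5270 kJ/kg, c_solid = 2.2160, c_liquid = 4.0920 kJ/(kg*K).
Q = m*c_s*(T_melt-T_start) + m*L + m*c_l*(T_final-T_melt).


Q1 (sensible, solid) = 6.3120 * 2.2160 * 19.2430 = 269.1594 kJ
Q2 (latent) = 6.3120 * 352.5270 = 2225.1504 kJ
Q3 (sensible, liquid) = 6.3120 * 4.0920 * 58.9320 = 1522.1372 kJ
Q_total = 4016.4470 kJ

4016.4470 kJ


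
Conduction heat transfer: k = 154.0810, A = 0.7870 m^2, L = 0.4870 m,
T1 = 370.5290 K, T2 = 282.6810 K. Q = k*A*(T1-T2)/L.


dT = 87.8480 K
Q = 154.0810 * 0.7870 * 87.8480 / 0.4870 = 21873.9260 W

21873.9260 W


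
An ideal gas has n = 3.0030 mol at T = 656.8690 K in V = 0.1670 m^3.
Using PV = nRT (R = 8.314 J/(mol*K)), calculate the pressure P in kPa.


P = nRT/V = 3.0030 * 8.314 * 656.8690 / 0.1670
= 16400.0102 / 0.1670 = 98203.6540 Pa = 98.2037 kPa

98.2037 kPa


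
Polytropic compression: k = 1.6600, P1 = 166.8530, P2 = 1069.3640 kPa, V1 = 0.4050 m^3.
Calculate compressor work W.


(k-1)/k = 0.3976
(P2/P1)^exp = 2.0930
W = 2.5152 * 166.8530 * 0.4050 * (2.0930 - 1) = 185.7718 kJ

185.7718 kJ


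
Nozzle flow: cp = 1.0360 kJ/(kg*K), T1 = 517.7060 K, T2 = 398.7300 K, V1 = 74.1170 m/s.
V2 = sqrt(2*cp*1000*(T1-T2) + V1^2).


dT = 118.9760 K
2*cp*1000*dT = 246518.2720
V1^2 = 5493.3297
V2 = sqrt(252011.6017) = 502.0076 m/s

502.0076 m/s


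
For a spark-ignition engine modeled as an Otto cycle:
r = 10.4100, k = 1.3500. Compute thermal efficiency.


r^(k-1) = 2.2704
eta = 1 - 1/2.2704 = 0.5596 = 55.9554%

55.9554%


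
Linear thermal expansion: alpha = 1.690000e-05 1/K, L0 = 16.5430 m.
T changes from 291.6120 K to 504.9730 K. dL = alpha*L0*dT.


dT = 213.3610 K
dL = 1.690000e-05 * 16.5430 * 213.3610 = 0.059651 m
L_final = 16.602651 m

dL = 0.059651 m


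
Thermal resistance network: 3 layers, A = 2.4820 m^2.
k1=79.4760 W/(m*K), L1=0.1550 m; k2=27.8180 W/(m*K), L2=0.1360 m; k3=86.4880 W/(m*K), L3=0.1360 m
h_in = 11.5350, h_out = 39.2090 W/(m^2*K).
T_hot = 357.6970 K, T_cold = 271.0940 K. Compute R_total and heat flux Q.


R_conv_in = 1/(11.5350*2.4820) = 0.0349
R_1 = 0.1550/(79.4760*2.4820) = 0.0008
R_2 = 0.1360/(27.8180*2.4820) = 0.0020
R_3 = 0.1360/(86.4880*2.4820) = 0.0006
R_conv_out = 1/(39.2090*2.4820) = 0.0103
R_total = 0.0486 K/W
Q = 86.6030 / 0.0486 = 1782.1987 W

R_total = 0.0486 K/W, Q = 1782.1987 W


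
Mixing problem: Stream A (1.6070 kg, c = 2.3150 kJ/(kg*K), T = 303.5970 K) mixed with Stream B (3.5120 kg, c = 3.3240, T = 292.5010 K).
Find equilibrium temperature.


num = 4544.0670
den = 15.3941
Tf = 295.1825 K

295.1825 K


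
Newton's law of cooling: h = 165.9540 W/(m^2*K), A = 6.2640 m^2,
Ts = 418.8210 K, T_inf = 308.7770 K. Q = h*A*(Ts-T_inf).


dT = 110.0440 K
Q = 165.9540 * 6.2640 * 110.0440 = 114394.6837 W

114394.6837 W


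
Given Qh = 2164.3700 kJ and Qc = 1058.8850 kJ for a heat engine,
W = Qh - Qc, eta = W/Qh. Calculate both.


W = 2164.3700 - 1058.8850 = 1105.4850 kJ
eta = 1105.4850 / 2164.3700 = 0.5108 = 51.0765%

W = 1105.4850 kJ, eta = 51.0765%


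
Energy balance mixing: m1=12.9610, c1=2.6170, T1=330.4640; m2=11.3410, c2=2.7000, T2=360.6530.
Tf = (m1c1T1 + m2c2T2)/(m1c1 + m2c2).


num = 22252.4349
den = 64.5396
Tf = 344.7871 K

344.7871 K


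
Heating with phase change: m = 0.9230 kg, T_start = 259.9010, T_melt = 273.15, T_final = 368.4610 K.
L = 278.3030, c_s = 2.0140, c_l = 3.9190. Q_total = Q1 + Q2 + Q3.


Q1 (sensible, solid) = 0.9230 * 2.0140 * 13.2490 = 24.6289 kJ
Q2 (latent) = 0.9230 * 278.3030 = 256.8737 kJ
Q3 (sensible, liquid) = 0.9230 * 3.9190 * 95.3110 = 344.7625 kJ
Q_total = 626.2650 kJ

626.2650 kJ


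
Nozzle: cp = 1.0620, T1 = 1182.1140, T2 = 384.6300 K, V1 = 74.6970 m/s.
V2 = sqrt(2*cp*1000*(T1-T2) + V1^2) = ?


dT = 797.4840 K
2*cp*1000*dT = 1693856.0160
V1^2 = 5579.6418
V2 = sqrt(1699435.6578) = 1303.6240 m/s

1303.6240 m/s


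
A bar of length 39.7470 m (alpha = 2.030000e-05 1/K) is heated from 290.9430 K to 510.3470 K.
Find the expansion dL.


dT = 219.4040 K
dL = 2.030000e-05 * 39.7470 * 219.4040 = 0.177029 m
L_final = 39.924029 m

dL = 0.177029 m


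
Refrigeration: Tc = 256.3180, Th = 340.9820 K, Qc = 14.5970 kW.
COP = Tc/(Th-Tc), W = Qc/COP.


COP = 256.3180 / 84.6640 = 3.0275
W = 14.5970 / 3.0275 = 4.8215 kW

COP = 3.0275, W = 4.8215 kW


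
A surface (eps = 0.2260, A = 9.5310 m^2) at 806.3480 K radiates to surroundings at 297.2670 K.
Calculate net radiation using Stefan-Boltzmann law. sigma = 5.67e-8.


T^4 = 4.2276e+11
Tsurr^4 = 7.8088e+09
Q = 0.2260 * 5.67e-8 * 9.5310 * 4.1495e+11 = 50678.4165 W

50678.4165 W


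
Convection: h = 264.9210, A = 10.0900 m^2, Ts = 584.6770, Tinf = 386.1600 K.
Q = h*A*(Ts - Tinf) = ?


dT = 198.5170 K
Q = 264.9210 * 10.0900 * 198.5170 = 530646.4406 W

530646.4406 W


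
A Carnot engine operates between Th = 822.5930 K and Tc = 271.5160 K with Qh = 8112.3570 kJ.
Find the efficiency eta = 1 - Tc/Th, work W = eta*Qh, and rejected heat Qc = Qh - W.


eta = 1 - 271.5160/822.5930 = 0.6699
W = 0.6699 * 8112.3570 = 5434.6844 kJ
Qc = 8112.3570 - 5434.6844 = 2677.6726 kJ

eta = 66.9927%, W = 5434.6844 kJ, Qc = 2677.6726 kJ


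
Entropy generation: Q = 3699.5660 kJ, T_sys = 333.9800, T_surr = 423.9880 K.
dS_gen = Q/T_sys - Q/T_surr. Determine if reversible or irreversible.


dS_sys = 3699.5660/333.9800 = 11.0772 kJ/K
dS_surr = -3699.5660/423.9880 = -8.7256 kJ/K
dS_gen = 11.0772 - 8.7256 = 2.3516 kJ/K (irreversible)

dS_gen = 2.3516 kJ/K, irreversible


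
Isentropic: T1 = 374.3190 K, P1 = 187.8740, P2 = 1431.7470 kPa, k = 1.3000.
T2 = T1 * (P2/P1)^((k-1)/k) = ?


(k-1)/k = 0.2308
(P2/P1)^exp = 1.5979
T2 = 374.3190 * 1.5979 = 598.1089 K

598.1089 K


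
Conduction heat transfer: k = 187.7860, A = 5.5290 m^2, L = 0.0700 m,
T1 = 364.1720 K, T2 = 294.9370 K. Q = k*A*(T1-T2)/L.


dT = 69.2350 K
Q = 187.7860 * 5.5290 * 69.2350 / 0.0700 = 1026921.9993 W

1026921.9993 W


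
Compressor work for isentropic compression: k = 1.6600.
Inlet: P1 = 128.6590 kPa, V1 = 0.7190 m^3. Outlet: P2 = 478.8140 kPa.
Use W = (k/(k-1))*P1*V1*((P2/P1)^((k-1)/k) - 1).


(k-1)/k = 0.3976
(P2/P1)^exp = 1.6862
W = 2.5152 * 128.6590 * 0.7190 * (1.6862 - 1) = 159.6612 kJ

159.6612 kJ


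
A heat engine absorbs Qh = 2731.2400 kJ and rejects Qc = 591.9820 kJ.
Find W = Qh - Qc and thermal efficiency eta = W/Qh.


W = 2731.2400 - 591.9820 = 2139.2580 kJ
eta = 2139.2580 / 2731.2400 = 0.7833 = 78.3255%

W = 2139.2580 kJ, eta = 78.3255%


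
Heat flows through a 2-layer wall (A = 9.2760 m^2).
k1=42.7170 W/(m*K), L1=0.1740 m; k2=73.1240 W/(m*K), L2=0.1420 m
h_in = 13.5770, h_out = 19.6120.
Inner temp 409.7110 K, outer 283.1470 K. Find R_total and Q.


R_conv_in = 1/(13.5770*9.2760) = 0.0079
R_1 = 0.1740/(42.7170*9.2760) = 0.0004
R_2 = 0.1420/(73.1240*9.2760) = 0.0002
R_conv_out = 1/(19.6120*9.2760) = 0.0055
R_total = 0.0141 K/W
Q = 126.5640 / 0.0141 = 8985.3216 W

R_total = 0.0141 K/W, Q = 8985.3216 W


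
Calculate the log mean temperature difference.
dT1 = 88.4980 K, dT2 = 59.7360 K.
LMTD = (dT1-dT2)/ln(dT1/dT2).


dT1/dT2 = 1.4815
ln(dT1/dT2) = 0.3930
LMTD = 28.7620 / 0.3930 = 73.1774 K

73.1774 K


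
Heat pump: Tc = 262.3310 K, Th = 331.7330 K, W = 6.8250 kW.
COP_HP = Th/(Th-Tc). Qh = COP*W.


COP = 331.7330 / 69.4020 = 4.7799
Qh = 4.7799 * 6.8250 = 32.6227 kW

COP = 4.7799, Qh = 32.6227 kW


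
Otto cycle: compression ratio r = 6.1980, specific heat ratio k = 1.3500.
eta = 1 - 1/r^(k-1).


r^(k-1) = 1.8936
eta = 1 - 1/1.8936 = 0.4719 = 47.1905%

47.1905%


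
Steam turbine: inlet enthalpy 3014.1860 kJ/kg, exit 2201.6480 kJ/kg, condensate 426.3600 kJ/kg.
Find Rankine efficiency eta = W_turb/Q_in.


W = 812.5380 kJ/kg
Q_in = 2587.8260 kJ/kg
eta = 0.3140 = 31.3985%

eta = 31.3985%


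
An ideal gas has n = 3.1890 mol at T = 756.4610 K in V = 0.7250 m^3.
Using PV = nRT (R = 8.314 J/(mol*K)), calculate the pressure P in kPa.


P = nRT/V = 3.1890 * 8.314 * 756.4610 / 0.7250
= 20056.3122 / 0.7250 = 27663.8789 Pa = 27.6639 kPa

27.6639 kPa


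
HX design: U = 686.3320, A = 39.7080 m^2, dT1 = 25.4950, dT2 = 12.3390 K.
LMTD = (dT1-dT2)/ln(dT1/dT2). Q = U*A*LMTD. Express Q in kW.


LMTD = 18.1283 K
Q = 686.3320 * 39.7080 * 18.1283 = 494047.3843 W = 494.0474 kW

494.0474 kW


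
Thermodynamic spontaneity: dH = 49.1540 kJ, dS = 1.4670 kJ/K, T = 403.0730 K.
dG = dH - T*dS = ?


T*dS = 403.0730 * 1.4670 = 591.3081 kJ
dG = 49.1540 - 591.3081 = -542.1541 kJ (spontaneous)

dG = -542.1541 kJ, spontaneous


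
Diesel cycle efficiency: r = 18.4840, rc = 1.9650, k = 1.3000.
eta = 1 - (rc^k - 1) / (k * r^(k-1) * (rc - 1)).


r^(k-1) = 2.3990
rc^k = 2.4064
eta = 0.5327 = 53.2690%

53.2690%


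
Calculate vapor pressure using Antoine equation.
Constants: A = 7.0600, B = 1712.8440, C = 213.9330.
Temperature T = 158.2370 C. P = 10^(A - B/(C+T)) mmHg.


C+T = 372.1700
B/(C+T) = 4.6023
log10(P) = 7.0600 - 4.6023 = 2.4577
P = 10^2.4577 = 286.8692 mmHg

286.8692 mmHg


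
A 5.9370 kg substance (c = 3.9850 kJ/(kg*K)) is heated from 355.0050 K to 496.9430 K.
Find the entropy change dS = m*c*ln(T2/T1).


T2/T1 = 1.3998
ln(T2/T1) = 0.3363
dS = 5.9370 * 3.9850 * 0.3363 = 7.9575 kJ/K

7.9575 kJ/K


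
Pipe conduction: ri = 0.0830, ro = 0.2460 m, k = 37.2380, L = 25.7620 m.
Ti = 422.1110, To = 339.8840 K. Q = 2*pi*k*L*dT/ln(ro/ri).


dT = 82.2270 K
ln(ro/ri) = 1.0865
Q = 2*pi*37.2380*25.7620*82.2270 / 1.0865 = 456177.7859 W

456177.7859 W


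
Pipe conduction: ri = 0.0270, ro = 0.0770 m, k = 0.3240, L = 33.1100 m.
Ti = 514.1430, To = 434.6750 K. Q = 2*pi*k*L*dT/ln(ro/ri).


dT = 79.4680 K
ln(ro/ri) = 1.0480
Q = 2*pi*0.3240*33.1100*79.4680 / 1.0480 = 5111.2614 W

5111.2614 W


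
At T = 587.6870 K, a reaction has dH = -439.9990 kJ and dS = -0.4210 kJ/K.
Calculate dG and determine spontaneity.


T*dS = 587.6870 * -0.4210 = -247.4162 kJ
dG = -439.9990 + 247.4162 = -192.5828 kJ (spontaneous)

dG = -192.5828 kJ, spontaneous


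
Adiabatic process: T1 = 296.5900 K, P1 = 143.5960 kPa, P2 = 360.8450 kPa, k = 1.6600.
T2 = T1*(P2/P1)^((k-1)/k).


(k-1)/k = 0.3976
(P2/P1)^exp = 1.4425
T2 = 296.5900 * 1.4425 = 427.8224 K

427.8224 K


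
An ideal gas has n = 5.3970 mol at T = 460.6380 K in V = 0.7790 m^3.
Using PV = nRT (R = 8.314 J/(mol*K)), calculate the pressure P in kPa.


P = nRT/V = 5.3970 * 8.314 * 460.6380 / 0.7790
= 20669.1302 / 0.7790 = 26532.9014 Pa = 26.5329 kPa

26.5329 kPa


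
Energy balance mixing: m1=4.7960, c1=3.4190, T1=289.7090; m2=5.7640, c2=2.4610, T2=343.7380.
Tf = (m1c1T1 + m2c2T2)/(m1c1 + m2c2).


num = 9626.5039
den = 30.5827
Tf = 314.7693 K

314.7693 K


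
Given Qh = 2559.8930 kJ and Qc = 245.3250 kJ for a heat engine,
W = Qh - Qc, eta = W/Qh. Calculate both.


W = 2559.8930 - 245.3250 = 2314.5680 kJ
eta = 2314.5680 / 2559.8930 = 0.9042 = 90.4166%

W = 2314.5680 kJ, eta = 90.4166%


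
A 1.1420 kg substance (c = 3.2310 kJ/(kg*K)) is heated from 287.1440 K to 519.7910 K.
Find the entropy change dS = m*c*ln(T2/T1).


T2/T1 = 1.8102
ln(T2/T1) = 0.5934
dS = 1.1420 * 3.2310 * 0.5934 = 2.1897 kJ/K

2.1897 kJ/K


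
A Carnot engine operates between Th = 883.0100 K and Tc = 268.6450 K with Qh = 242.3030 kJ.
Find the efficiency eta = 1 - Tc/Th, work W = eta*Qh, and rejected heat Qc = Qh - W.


eta = 1 - 268.6450/883.0100 = 0.6958
W = 0.6958 * 242.3030 = 168.5853 kJ
Qc = 242.3030 - 168.5853 = 73.7177 kJ

eta = 69.5762%, W = 168.5853 kJ, Qc = 73.7177 kJ


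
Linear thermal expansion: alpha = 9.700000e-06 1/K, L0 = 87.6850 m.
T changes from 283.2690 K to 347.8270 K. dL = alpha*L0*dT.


dT = 64.5580 K
dL = 9.700000e-06 * 87.6850 * 64.5580 = 0.054909 m
L_final = 87.739909 m

dL = 0.054909 m


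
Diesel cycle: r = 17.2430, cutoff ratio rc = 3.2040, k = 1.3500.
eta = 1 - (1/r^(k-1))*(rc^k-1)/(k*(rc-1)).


r^(k-1) = 2.7090
rc^k = 4.8160
eta = 0.5266 = 52.6580%

52.6580%


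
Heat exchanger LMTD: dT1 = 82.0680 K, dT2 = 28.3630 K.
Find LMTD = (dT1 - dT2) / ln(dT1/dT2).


dT1/dT2 = 2.8935
ln(dT1/dT2) = 1.0625
LMTD = 53.7050 / 1.0625 = 50.5477 K

50.5477 K


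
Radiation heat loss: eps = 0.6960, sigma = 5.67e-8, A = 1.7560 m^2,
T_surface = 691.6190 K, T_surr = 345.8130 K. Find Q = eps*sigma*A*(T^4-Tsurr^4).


T^4 = 2.2881e+11
Tsurr^4 = 1.4301e+10
Q = 0.6960 * 5.67e-8 * 1.7560 * 2.1451e+11 = 14864.6462 W

14864.6462 W


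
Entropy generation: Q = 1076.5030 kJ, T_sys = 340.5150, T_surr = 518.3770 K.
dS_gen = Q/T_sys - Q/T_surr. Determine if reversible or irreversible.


dS_sys = 1076.5030/340.5150 = 3.1614 kJ/K
dS_surr = -1076.5030/518.3770 = -2.0767 kJ/K
dS_gen = 3.1614 - 2.0767 = 1.0847 kJ/K (irreversible)

dS_gen = 1.0847 kJ/K, irreversible


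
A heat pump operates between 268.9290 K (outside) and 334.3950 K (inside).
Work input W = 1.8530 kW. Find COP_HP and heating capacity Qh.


COP = 334.3950 / 65.4660 = 5.1079
Qh = 5.1079 * 1.8530 = 9.4650 kW

COP = 5.1079, Qh = 9.4650 kW


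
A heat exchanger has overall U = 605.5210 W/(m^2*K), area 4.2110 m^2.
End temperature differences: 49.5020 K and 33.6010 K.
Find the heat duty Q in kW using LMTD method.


LMTD = 41.0394 K
Q = 605.5210 * 4.2110 * 41.0394 = 104644.1858 W = 104.6442 kW

104.6442 kW


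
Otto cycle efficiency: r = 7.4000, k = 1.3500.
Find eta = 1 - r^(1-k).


r^(k-1) = 2.0148
eta = 1 - 1/2.0148 = 0.5037 = 50.3672%

50.3672%


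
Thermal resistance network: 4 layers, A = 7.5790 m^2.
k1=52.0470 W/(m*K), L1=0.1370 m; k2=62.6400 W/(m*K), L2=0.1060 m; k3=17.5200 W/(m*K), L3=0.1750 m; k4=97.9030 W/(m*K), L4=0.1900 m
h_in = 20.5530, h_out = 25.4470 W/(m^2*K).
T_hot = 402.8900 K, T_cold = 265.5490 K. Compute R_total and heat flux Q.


R_conv_in = 1/(20.5530*7.5790) = 0.0064
R_1 = 0.1370/(52.0470*7.5790) = 0.0003
R_2 = 0.1060/(62.6400*7.5790) = 0.0002
R_3 = 0.1750/(17.5200*7.5790) = 0.0013
R_4 = 0.1900/(97.9030*7.5790) = 0.0003
R_conv_out = 1/(25.4470*7.5790) = 0.0052
R_total = 0.0137 K/W
Q = 137.3410 / 0.0137 = 9988.9600 W

R_total = 0.0137 K/W, Q = 9988.9600 W


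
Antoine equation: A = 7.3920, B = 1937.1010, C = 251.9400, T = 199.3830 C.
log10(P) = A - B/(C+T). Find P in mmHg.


C+T = 451.3230
B/(C+T) = 4.2921
log10(P) = 7.3920 - 4.2921 = 3.0999
P = 10^3.0999 = 1258.7797 mmHg

1258.7797 mmHg


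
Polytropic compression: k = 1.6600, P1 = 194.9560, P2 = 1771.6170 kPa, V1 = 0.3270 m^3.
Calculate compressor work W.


(k-1)/k = 0.3976
(P2/P1)^exp = 2.4047
W = 2.5152 * 194.9560 * 0.3270 * (2.4047 - 1) = 225.2356 kJ

225.2356 kJ


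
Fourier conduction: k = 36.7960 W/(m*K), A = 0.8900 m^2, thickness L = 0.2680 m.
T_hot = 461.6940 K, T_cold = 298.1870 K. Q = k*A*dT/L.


dT = 163.5070 K
Q = 36.7960 * 0.8900 * 163.5070 / 0.2680 = 19979.8477 W

19979.8477 W


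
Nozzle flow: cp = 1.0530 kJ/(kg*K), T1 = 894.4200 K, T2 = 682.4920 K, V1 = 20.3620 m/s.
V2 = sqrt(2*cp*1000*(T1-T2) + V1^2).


dT = 211.9280 K
2*cp*1000*dT = 446320.3680
V1^2 = 414.6110
V2 = sqrt(446734.9790) = 668.3824 m/s

668.3824 m/s


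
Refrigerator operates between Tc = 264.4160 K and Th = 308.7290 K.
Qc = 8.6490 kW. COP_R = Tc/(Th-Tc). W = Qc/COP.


COP = 264.4160 / 44.3130 = 5.9670
W = 8.6490 / 5.9670 = 1.4495 kW

COP = 5.9670, W = 1.4495 kW


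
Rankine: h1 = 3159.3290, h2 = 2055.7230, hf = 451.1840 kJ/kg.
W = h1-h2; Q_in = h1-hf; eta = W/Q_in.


W = 1103.6060 kJ/kg
Q_in = 2708.1450 kJ/kg
eta = 0.4075 = 40.7514%

eta = 40.7514%


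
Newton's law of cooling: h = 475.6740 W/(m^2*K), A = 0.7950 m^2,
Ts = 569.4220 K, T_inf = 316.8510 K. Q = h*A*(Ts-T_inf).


dT = 252.5710 K
Q = 475.6740 * 0.7950 * 252.5710 = 95512.4590 W

95512.4590 W


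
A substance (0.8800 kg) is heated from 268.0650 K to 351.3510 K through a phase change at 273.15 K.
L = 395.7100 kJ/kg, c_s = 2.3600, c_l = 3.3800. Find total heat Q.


Q1 (sensible, solid) = 0.8800 * 2.3600 * 5.0850 = 10.5605 kJ
Q2 (latent) = 0.8800 * 395.7100 = 348.2248 kJ
Q3 (sensible, liquid) = 0.8800 * 3.3800 * 78.2010 = 232.6011 kJ
Q_total = 591.3864 kJ

591.3864 kJ


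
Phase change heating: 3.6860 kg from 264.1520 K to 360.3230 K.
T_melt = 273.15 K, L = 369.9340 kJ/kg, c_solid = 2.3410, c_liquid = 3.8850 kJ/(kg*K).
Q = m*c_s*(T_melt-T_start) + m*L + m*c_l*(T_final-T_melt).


Q1 (sensible, solid) = 3.6860 * 2.3410 * 8.9980 = 77.6431 kJ
Q2 (latent) = 3.6860 * 369.9340 = 1363.5767 kJ
Q3 (sensible, liquid) = 3.6860 * 3.8850 * 87.1730 = 1248.3269 kJ
Q_total = 2689.5467 kJ

2689.5467 kJ


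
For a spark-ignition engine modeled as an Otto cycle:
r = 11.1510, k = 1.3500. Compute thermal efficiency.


r^(k-1) = 2.3257
eta = 1 - 1/2.3257 = 0.5700 = 57.0028%

57.0028%


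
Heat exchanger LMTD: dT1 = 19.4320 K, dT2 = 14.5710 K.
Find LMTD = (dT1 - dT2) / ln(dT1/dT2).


dT1/dT2 = 1.3336
ln(dT1/dT2) = 0.2879
LMTD = 4.8610 / 0.2879 = 16.8850 K

16.8850 K


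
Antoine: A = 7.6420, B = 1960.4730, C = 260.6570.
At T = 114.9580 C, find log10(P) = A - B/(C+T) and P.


C+T = 375.6150
B/(C+T) = 5.2194
log10(P) = 7.6420 - 5.2194 = 2.4226
P = 10^2.4226 = 264.6255 mmHg

264.6255 mmHg


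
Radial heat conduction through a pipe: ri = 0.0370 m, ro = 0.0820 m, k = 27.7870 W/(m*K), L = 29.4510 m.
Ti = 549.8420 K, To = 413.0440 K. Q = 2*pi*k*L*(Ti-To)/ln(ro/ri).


dT = 136.7980 K
ln(ro/ri) = 0.7958
Q = 2*pi*27.7870*29.4510*136.7980 / 0.7958 = 883886.8240 W

883886.8240 W


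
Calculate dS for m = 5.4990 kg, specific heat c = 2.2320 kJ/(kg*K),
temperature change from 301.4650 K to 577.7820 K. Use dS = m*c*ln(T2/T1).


T2/T1 = 1.9166
ln(T2/T1) = 0.6505
dS = 5.4990 * 2.2320 * 0.6505 = 7.9846 kJ/K

7.9846 kJ/K


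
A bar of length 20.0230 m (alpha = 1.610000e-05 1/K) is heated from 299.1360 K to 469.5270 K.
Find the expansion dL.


dT = 170.3910 K
dL = 1.610000e-05 * 20.0230 * 170.3910 = 0.054929 m
L_final = 20.077929 m

dL = 0.054929 m


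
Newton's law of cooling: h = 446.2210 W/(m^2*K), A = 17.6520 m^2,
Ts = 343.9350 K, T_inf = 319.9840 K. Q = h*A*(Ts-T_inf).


dT = 23.9510 K
Q = 446.2210 * 17.6520 * 23.9510 = 188654.6762 W

188654.6762 W


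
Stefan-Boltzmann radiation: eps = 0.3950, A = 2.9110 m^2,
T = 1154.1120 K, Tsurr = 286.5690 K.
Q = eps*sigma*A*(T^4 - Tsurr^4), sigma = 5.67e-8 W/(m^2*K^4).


T^4 = 1.7742e+12
Tsurr^4 = 6.7440e+09
Q = 0.3950 * 5.67e-8 * 2.9110 * 1.7674e+12 = 115228.5733 W

115228.5733 W


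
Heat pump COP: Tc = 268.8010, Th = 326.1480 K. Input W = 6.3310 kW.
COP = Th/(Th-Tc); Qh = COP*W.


COP = 326.1480 / 57.3470 = 5.6873
Qh = 5.6873 * 6.3310 = 36.0061 kW

COP = 5.6873, Qh = 36.0061 kW


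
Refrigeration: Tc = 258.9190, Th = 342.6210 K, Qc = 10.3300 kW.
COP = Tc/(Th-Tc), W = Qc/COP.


COP = 258.9190 / 83.7020 = 3.0933
W = 10.3300 / 3.0933 = 3.3394 kW

COP = 3.0933, W = 3.3394 kW
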